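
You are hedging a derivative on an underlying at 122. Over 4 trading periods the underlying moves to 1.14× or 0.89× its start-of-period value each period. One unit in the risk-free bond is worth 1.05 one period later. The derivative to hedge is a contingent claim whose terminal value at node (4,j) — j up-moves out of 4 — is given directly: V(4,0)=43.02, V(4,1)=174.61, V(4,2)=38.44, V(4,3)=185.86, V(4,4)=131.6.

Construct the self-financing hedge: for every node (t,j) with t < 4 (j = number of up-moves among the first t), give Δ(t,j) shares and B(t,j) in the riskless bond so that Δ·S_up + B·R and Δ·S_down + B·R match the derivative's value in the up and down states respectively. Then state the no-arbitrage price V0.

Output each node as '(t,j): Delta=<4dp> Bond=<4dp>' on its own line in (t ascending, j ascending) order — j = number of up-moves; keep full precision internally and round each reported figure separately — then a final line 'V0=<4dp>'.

Since d<R<u, set p* = (R−d)/(u−d) = 0.6400; price each node as the discounted p*-expectation of its children.
Terminal payoffs: V(4,0)=43.0200, V(4,1)=174.6100, V(4,2)=38.4400, V(4,3)=185.8600, V(4,4)=131.6000
  t=3,j=0: stock 86.0062 → up 98.0471 (V=174.6100), down 76.5455 (V=43.0200). Price 121.1787; hedge Δ=6.1200, bond B=-405.1813.
  t=3,j=1: stock 110.1653 → up 125.5884 (V=38.4400), down 98.0471 (V=174.6100). Price 83.2964; hedge Δ=-4.9442, bond B=627.9764.
  t=3,j=2: stock 141.1106 → up 160.8660 (V=185.8600), down 125.5884 (V=38.4400). Price 126.4655; hedge Δ=4.1789, bond B=-463.2145.
  t=3,j=3: stock 180.7484 → up 206.0531 (V=131.6000), down 160.8660 (V=185.8600). Price 143.9368; hedge Δ=-1.2008, bond B=360.9768.
  t=2,j=0: stock 96.6362 → up 110.1653 (V=83.2964), down 86.0062 (V=121.1787). Price 92.3181; hedge Δ=-1.5680, bond B=243.8472.
  t=2,j=1: stock 123.7812 → up 141.1106 (V=126.4655), down 110.1653 (V=83.2964). Price 105.6425; hedge Δ=1.3950, bond B=-67.0341.
  t=2,j=2: stock 158.5512 → up 180.7484 (V=143.9368), down 141.1106 (V=126.4655). Price 131.0925; hedge Δ=0.4408, bond B=61.2075.
  t=1,j=0: stock 108.5800 → up 123.7812 (V=105.6425), down 96.6362 (V=92.3181). Price 96.0435; hedge Δ=0.4909, bond B=42.7459.
  t=1,j=1: stock 139.0800 → up 158.5512 (V=131.0925), down 123.7812 (V=105.6425). Price 116.1243; hedge Δ=0.7320, bond B=14.3243.
  t=0,j=0: stock 122.0000 → up 139.0800 (V=116.1243), down 108.5800 (V=96.0435). Price 103.7097; hedge Δ=0.6584, bond B=23.3868.
The time-0 hedge costs 103.7097, which is the no-arbitrage price.

(0,0): Delta=0.6584 Bond=23.3868
(1,0): Delta=0.4909 Bond=42.7459
(1,1): Delta=0.7320 Bond=14.3243
(2,0): Delta=-1.5680 Bond=243.8472
(2,1): Delta=1.3950 Bond=-67.0341
(2,2): Delta=0.4408 Bond=61.2075
(3,0): Delta=6.1200 Bond=-405.1813
(3,1): Delta=-4.9442 Bond=627.9764
(3,2): Delta=4.1789 Bond=-463.2145
(3,3): Delta=-1.2008 Bond=360.9768
V0=103.7097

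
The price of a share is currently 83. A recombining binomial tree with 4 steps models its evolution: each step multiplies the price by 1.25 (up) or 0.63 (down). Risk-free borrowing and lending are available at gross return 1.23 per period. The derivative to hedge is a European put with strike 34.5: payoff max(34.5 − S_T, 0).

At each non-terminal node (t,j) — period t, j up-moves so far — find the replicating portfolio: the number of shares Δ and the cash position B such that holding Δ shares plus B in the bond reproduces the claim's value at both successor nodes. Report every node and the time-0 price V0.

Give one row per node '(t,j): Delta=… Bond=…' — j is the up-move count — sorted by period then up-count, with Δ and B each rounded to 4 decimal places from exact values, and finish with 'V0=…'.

The replicating-portfolio and risk-neutral prices coincide; use p* = (1.23−0.63)/(1.25−0.63) = 0.9677 for the latter.
Payoff layer (t=4): V(4,0)=21.4250, V(4,1)=8.5576, V(4,2)=0.0000, V(4,3)=0.0000, V(4,4)=0.0000
(3,0): S=20.7539. Δ = (V_up−V_dn)/(S_up−S_dn) = (8.5576−21.4250)/(25.9424−13.0750) = -1.0000. V = [p*·8.5576 + (1−p*)·21.4250]/1.23 = 7.2949. B = V − Δ·S = 28.0488.
(3,1): S=41.1784. Δ = (V_up−V_dn)/(S_up−S_dn) = (0.0000−8.5576)/(51.4730−25.9424) = -0.3352. V = [p*·0.0000 + (1−p*)·8.5576]/1.23 = 0.2244. B = V − Δ·S = 14.0271.
(3,2): S=81.7031. Δ = (V_up−V_dn)/(S_up−S_dn) = (0.0000−0.0000)/(102.1289−51.4730) = 0.0000. V = [p*·0.0000 + (1−p*)·0.0000]/1.23 = 0.0000. B = V − Δ·S = 0.0000.
(3,3): S=162.1094. Δ = (V_up−V_dn)/(S_up−S_dn) = (0.0000−0.0000)/(202.6367−102.1289) = 0.0000. V = [p*·0.0000 + (1−p*)·0.0000]/1.23 = 0.0000. B = V − Δ·S = 0.0000.
(2,0): S=32.9427. Δ = (V_up−V_dn)/(S_up−S_dn) = (0.2244−7.2949)/(41.1784−20.7539) = -0.3462. V = [p*·0.2244 + (1−p*)·7.2949]/1.23 = 0.3679. B = V − Δ·S = 11.7718.
(2,1): S=65.3625. Δ = (V_up−V_dn)/(S_up−S_dn) = (0.0000−0.2244)/(81.7031−41.1784) = -0.0055. V = [p*·0.0000 + (1−p*)·0.2244]/1.23 = 0.0059. B = V − Δ·S = 0.3679.
(2,2): S=129.6875. Δ = (V_up−V_dn)/(S_up−S_dn) = (0.0000−0.0000)/(162.1094−81.7031) = 0.0000. V = [p*·0.0000 + (1−p*)·0.0000]/1.23 = 0.0000. B = V − Δ·S = 0.0000.
(1,0): S=52.2900. Δ = (V_up−V_dn)/(S_up−S_dn) = (0.0059−0.3679)/(65.3625−32.9427) = -0.0112. V = [p*·0.0059 + (1−p*)·0.3679]/1.23 = 0.0143. B = V − Δ·S = 0.5982.
(1,1): S=103.7500. Δ = (V_up−V_dn)/(S_up−S_dn) = (0.0000−0.0059)/(129.6875−65.3625) = -0.0001. V = [p*·0.0000 + (1−p*)·0.0059]/1.23 = 0.0002. B = V − Δ·S = 0.0096.
(0,0): S=83.0000. Δ = (V_up−V_dn)/(S_up−S_dn) = (0.0002−0.0143)/(103.7500−52.2900) = -0.0003. V = [p*·0.0002 + (1−p*)·0.0143]/1.23 = 0.0005. B = V − Δ·S = 0.0233.
Root portfolio cost Δ·83+B reproduces V0=0.0005.

(0,0): Delta=-0.0003 Bond=0.0233
(1,0): Delta=-0.0112 Bond=0.5982
(1,1): Delta=-0.0001 Bond=0.0096
(2,0): Delta=-0.3462 Bond=11.7718
(2,1): Delta=-0.0055 Bond=0.3679
(2,2): Delta=0.0000 Bond=0.0000
(3,0): Delta=-1.0000 Bond=28.0488
(3,1): Delta=-0.3352 Bond=14.0271
(3,2): Delta=0.0000 Bond=0.0000
(3,3): Delta=0.0000 Bond=0.0000
V0=0.0005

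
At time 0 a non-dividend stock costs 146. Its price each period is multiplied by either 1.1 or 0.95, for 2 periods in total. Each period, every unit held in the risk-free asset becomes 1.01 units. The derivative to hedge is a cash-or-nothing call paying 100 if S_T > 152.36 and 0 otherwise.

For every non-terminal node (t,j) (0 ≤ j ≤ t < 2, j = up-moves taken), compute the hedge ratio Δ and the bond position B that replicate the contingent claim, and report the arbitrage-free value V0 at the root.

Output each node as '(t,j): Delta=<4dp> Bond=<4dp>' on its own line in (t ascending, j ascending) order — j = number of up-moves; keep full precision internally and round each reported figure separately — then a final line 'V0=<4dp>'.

(0,0): Delta=2.7126 Bond=-333.3007
(1,0): Delta=4.8065 Bond=-627.0627
(1,1): Delta=0.0000 Bond=99.0099
V0=62.7389

The replicating-portfolio and risk-neutral prices coincide; use p* = (1.01−0.95)/(1.1−0.95) = 0.4000 for the latter.
Payoff layer (t=2): V(2,0)=0.0000, V(2,1)=100.0000, V(2,2)=100.0000
  t=1,j=0: stock 138.7000 → up 152.5700 (V=100.0000), down 131.7650 (V=0.0000). Price 39.6040; hedge Δ=4.8065, bond B=-627.0627.
  t=1,j=1: stock 160.6000 → up 176.6600 (V=100.0000), down 152.5700 (V=100.0000). Price 99.0099; hedge Δ=0.0000, bond B=99.0099.
  t=0,j=0: stock 146.0000 → up 160.6000 (V=99.0099), down 138.7000 (V=39.6040). Price 62.7389; hedge Δ=2.7126, bond B=-333.3007.
Self-financing check: at every node Δ·S+B equals the discounted successor values.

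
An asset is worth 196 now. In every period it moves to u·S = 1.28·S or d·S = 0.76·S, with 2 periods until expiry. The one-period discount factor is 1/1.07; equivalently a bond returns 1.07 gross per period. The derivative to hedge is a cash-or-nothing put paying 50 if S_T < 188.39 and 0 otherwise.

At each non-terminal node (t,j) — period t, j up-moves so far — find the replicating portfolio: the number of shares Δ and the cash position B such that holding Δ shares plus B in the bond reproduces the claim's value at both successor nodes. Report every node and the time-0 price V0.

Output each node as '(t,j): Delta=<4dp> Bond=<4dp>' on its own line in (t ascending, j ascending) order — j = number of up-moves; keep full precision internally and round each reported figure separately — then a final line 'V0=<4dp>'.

(0,0): Delta=-0.1852 Bond=43.4135
(1,0): Delta=-0.6455 Bond=115.0252
(1,1): Delta=0.0000 Bond=0.0000
V0=7.1225

Under the risk-neutral measure, an up-move has probability p* = (R−d)/(u−d) = 0.5962 and values discount at R = 1.07.
Terminal payoffs: V(2,0)=50.0000, V(2,1)=0.0000, V(2,2)=0.0000
(1,0): S=148.9600. Δ = (V_up−V_dn)/(S_up−S_dn) = (0.0000−50.0000)/(190.6688−113.2096) = -0.6455. V = [p*·0.0000 + (1−p*)·50.0000]/1.07 = 18.8713. B = V − Δ·S = 115.0252.
(1,1): S=250.8800. Δ = (V_up−V_dn)/(S_up−S_dn) = (0.0000−0.0000)/(321.1264−190.6688) = 0.0000. V = [p*·0.0000 + (1−p*)·0.0000]/1.07 = 0.0000. B = V − Δ·S = 0.0000.
(0,0): S=196.0000. Δ = (V_up−V_dn)/(S_up−S_dn) = (0.0000−18.8713)/(250.8800−148.9600) = -0.1852. V = [p*·0.0000 + (1−p*)·18.8713]/1.07 = 7.1225. B = V − Δ·S = 43.4135.
Self-financing check: at every node Δ·S+B equals the discounted successor values.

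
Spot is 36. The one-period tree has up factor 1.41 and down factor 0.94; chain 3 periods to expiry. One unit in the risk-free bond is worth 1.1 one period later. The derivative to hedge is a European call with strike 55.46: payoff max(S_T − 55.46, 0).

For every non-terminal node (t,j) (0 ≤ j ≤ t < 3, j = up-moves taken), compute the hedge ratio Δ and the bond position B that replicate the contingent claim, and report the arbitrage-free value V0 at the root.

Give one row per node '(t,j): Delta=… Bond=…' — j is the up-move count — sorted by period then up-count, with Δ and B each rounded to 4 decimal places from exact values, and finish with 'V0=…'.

(0,0): Delta=0.4496 Bond=-12.8031
(1,0): Delta=0.2299 Bond=-6.6494
(1,1): Delta=0.7334 Bond=-28.4866
(2,0): Delta=0.0000 Bond=0.0000
(2,1): Delta=0.5270 Bond=-21.4860
(2,2): Delta=1.0000 Bond=-50.4182
V0=3.3833

Risk-neutral probability p* = (R−d)/(u−d) = (1.1−0.94)/(1.41−0.94) = 0.3404.
At expiry t=3: V(3,0)=0.0000, V(3,1)=0.0000, V(3,2)=11.8173, V(3,3)=45.4560
(2,0): S=31.8096. Δ = (V_up−V_dn)/(S_up−S_dn) = (0.0000−0.0000)/(44.8515−29.9010) = 0.0000. V = [p*·0.0000 + (1−p*)·0.0000]/1.1 = 0.0000. B = V − Δ·S = 0.0000.
(2,1): S=47.7144. Δ = (V_up−V_dn)/(S_up−S_dn) = (11.8173−0.0000)/(67.2773−44.8515) = 0.5270. V = [p*·11.8173 + (1−p*)·0.0000]/1.1 = 3.6572. B = V − Δ·S = -21.4860.
(2,2): S=71.5716. Δ = (V_up−V_dn)/(S_up−S_dn) = (45.4560−11.8173)/(100.9160−67.2773) = 1.0000. V = [p*·45.4560 + (1−p*)·11.8173]/1.1 = 21.1534. B = V − Δ·S = -50.4182.
(1,0): S=33.8400. Δ = (V_up−V_dn)/(S_up−S_dn) = (3.6572−0.0000)/(47.7144−31.8096) = 0.2299. V = [p*·3.6572 + (1−p*)·0.0000]/1.1 = 1.1318. B = V − Δ·S = -6.6494.
(1,1): S=50.7600. Δ = (V_up−V_dn)/(S_up−S_dn) = (21.1534−3.6572)/(71.5716−47.7144) = 0.7334. V = [p*·21.1534 + (1−p*)·3.6572]/1.1 = 8.7394. B = V − Δ·S = -28.4866.
(0,0): S=36.0000. Δ = (V_up−V_dn)/(S_up−S_dn) = (8.7394−1.1318)/(50.7600−33.8400) = 0.4496. V = [p*·8.7394 + (1−p*)·1.1318]/1.1 = 3.3833. B = V − Δ·S = -12.8031.
Self-financing check: at every node Δ·S+B equals the discounted successor values.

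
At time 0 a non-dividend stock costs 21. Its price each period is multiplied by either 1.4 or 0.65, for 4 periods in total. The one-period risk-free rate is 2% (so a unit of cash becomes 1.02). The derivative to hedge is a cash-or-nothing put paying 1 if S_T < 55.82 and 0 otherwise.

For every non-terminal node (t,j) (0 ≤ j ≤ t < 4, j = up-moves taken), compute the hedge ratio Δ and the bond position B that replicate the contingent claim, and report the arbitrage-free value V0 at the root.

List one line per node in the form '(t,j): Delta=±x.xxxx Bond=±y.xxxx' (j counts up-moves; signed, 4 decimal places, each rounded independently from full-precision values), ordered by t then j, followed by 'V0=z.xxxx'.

Risk-neutral probability p* = (R−d)/(u−d) = (1.02−0.65)/(1.4−0.65) = 0.4933.
Terminal values V(4,·): V(4,0)=1.0000, V(4,1)=1.0000, V(4,2)=1.0000, V(4,3)=1.0000, V(4,4)=0.0000
  t=3,j=0: stock 5.7671 → up 8.0740 (V=1.0000), down 3.7486 (V=1.0000). Price 0.9804; hedge Δ=0.0000, bond B=0.9804.
  t=3,j=1: stock 12.4215 → up 17.3901 (V=1.0000), down 8.0740 (V=1.0000). Price 0.9804; hedge Δ=0.0000, bond B=0.9804.
  t=3,j=2: stock 26.7540 → up 37.4556 (V=1.0000), down 17.3901 (V=1.0000). Price 0.9804; hedge Δ=0.0000, bond B=0.9804.
  t=3,j=3: stock 57.6240 → up 80.6736 (V=0.0000), down 37.4556 (V=1.0000). Price 0.4967; hedge Δ=-0.0231, bond B=1.8301.
  t=2,j=0: stock 8.8725 → up 12.4215 (V=0.9804), down 5.7671 (V=0.9804). Price 0.9612; hedge Δ=0.0000, bond B=0.9612.
  t=2,j=1: stock 19.1100 → up 26.7540 (V=0.9804), down 12.4215 (V=0.9804). Price 0.9612; hedge Δ=0.0000, bond B=0.9612.
  t=2,j=2: stock 41.1600 → up 57.6240 (V=0.4967), down 26.7540 (V=0.9804). Price 0.7272; hedge Δ=-0.0157, bond B=1.3721.
  t=1,j=0: stock 13.6500 → up 19.1100 (V=0.9612), down 8.8725 (V=0.9612). Price 0.9423; hedge Δ=0.0000, bond B=0.9423.
  t=1,j=1: stock 29.4000 → up 41.1600 (V=0.7272), down 19.1100 (V=0.9612). Price 0.8292; hedge Δ=-0.0106, bond B=1.1411.
  t=0,j=0: stock 21.0000 → up 29.4000 (V=0.8292), down 13.6500 (V=0.9423). Price 0.8691; hedge Δ=-0.0072, bond B=1.0200.
Root portfolio cost Δ·21+B reproduces V0=0.8691.

(0,0): Delta=-0.0072 Bond=1.0200
(1,0): Delta=0.0000 Bond=0.9423
(1,1): Delta=-0.0106 Bond=1.1411
(2,0): Delta=0.0000 Bond=0.9612
(2,1): Delta=0.0000 Bond=0.9612
(2,2): Delta=-0.0157 Bond=1.3721
(3,0): Delta=0.0000 Bond=0.9804
(3,1): Delta=0.0000 Bond=0.9804
(3,2): Delta=0.0000 Bond=0.9804
(3,3): Delta=-0.0231 Bond=1.8301
V0=0.8691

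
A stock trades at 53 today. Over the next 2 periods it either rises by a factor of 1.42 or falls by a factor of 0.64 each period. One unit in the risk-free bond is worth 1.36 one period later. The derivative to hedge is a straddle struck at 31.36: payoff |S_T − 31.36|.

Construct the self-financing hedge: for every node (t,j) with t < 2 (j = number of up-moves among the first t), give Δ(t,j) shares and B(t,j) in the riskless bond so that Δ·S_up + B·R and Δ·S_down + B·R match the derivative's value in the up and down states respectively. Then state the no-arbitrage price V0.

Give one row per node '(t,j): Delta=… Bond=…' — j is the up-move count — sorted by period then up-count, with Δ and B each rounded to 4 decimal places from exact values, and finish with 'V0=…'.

(0,0): Delta=0.9736 Bond=-15.4936
(1,0): Delta=0.2704 Bond=2.7796
(1,1): Delta=1.0000 Bond=-23.0588
V0=36.1067

Under the risk-neutral measure, an up-move has probability p* = (R−d)/(u−d) = 0.9231 and values discount at R = 1.36.
Terminal payoffs: V(2,0)=9.6512, V(2,1)=16.8064, V(2,2)=75.5092
(1,0): S=33.9200. Δ = (V_up−V_dn)/(S_up−S_dn) = (16.8064−9.6512)/(48.1664−21.7088) = 0.2704. V = [p*·16.8064 + (1−p*)·9.6512]/1.36 = 11.9529. B = V − Δ·S = 2.7796.
(1,1): S=75.2600. Δ = (V_up−V_dn)/(S_up−S_dn) = (75.5092−16.8064)/(106.8692−48.1664) = 1.0000. V = [p*·75.5092 + (1−p*)·16.8064]/1.36 = 52.2012. B = V − Δ·S = -23.0588.
(0,0): S=53.0000. Δ = (V_up−V_dn)/(S_up−S_dn) = (52.2012−11.9529)/(75.2600−33.9200) = 0.9736. V = [p*·52.2012 + (1−p*)·11.9529]/1.36 = 36.1067. B = V − Δ·S = -15.4936.
The time-0 hedge costs 36.1067, which is the no-arbitrage price.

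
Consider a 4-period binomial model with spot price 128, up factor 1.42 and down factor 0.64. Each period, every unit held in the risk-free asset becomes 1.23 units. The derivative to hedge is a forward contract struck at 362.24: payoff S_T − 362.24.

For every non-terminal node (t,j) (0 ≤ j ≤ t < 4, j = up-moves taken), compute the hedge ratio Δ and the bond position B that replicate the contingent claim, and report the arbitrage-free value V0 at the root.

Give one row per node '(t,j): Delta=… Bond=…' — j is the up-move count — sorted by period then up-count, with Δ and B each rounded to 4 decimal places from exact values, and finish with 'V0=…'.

The replicating-portfolio and risk-neutral prices coincide; use p* = (1.23−0.64)/(1.42−0.64) = 0.7564 for the latter.
Terminal values V(4,·): V(4,0)=-340.7652, V(4,1)=-314.5927, V(4,2)=-256.5226, V(4,3)=-127.6794, V(4,4)=158.1912
(3,0): S=33.5544. Δ = (V_up−V_dn)/(S_up−S_dn) = (-314.5927−-340.7652)/(47.6473−21.4748) = 1.0000. V = [p*·-314.5927 + (1−p*)·-340.7652]/1.23 = -260.9496. B = V − Δ·S = -294.5041.
(3,1): S=74.4489. Δ = (V_up−V_dn)/(S_up−S_dn) = (-256.5226−-314.5927)/(105.7174−47.6473) = 1.0000. V = [p*·-256.5226 + (1−p*)·-314.5927]/1.23 = -220.0552. B = V − Δ·S = -294.5041.
(3,2): S=165.1835. Δ = (V_up−V_dn)/(S_up−S_dn) = (-127.6794−-256.5226)/(234.5606−105.7174) = 1.0000. V = [p*·-127.6794 + (1−p*)·-256.5226]/1.23 = -129.3206. B = V − Δ·S = -294.5041.
(3,3): S=366.5009. Δ = (V_up−V_dn)/(S_up−S_dn) = (158.1912−-127.6794)/(520.4312−234.5606) = 1.0000. V = [p*·158.1912 + (1−p*)·-127.6794]/1.23 = 71.9968. B = V − Δ·S = -294.5041.
(2,0): S=52.4288. Δ = (V_up−V_dn)/(S_up−S_dn) = (-220.0552−-260.9496)/(74.4489−33.5544) = 1.0000. V = [p*·-220.0552 + (1−p*)·-260.9496]/1.23 = -187.0054. B = V − Δ·S = -239.4342.
(2,1): S=116.3264. Δ = (V_up−V_dn)/(S_up−S_dn) = (-129.3206−-220.0552)/(165.1835−74.4489) = 1.0000. V = [p*·-129.3206 + (1−p*)·-220.0552]/1.23 = -123.1078. B = V − Δ·S = -239.4342.
(2,2): S=258.0992. Δ = (V_up−V_dn)/(S_up−S_dn) = (71.9968−-129.3206)/(366.5009−165.1835) = 1.0000. V = [p*·71.9968 + (1−p*)·-129.3206]/1.23 = 18.6650. B = V − Δ·S = -239.4342.
(1,0): S=81.9200. Δ = (V_up−V_dn)/(S_up−S_dn) = (-123.1078−-187.0054)/(116.3264−52.4288) = 1.0000. V = [p*·-123.1078 + (1−p*)·-187.0054]/1.23 = -112.7420. B = V − Δ·S = -194.6620.
(1,1): S=181.7600. Δ = (V_up−V_dn)/(S_up−S_dn) = (18.6650−-123.1078)/(258.0992−116.3264) = 1.0000. V = [p*·18.6650 + (1−p*)·-123.1078]/1.23 = -12.9020. B = V − Δ·S = -194.6620.
(0,0): S=128.0000. Δ = (V_up−V_dn)/(S_up−S_dn) = (-12.9020−-112.7420)/(181.7600−81.9200) = 1.0000. V = [p*·-12.9020 + (1−p*)·-112.7420]/1.23 = -30.2617. B = V − Δ·S = -158.2617.
Self-financing check: at every node Δ·S+B equals the discounted successor values.

(0,0): Delta=1.0000 Bond=-158.2617
(1,0): Delta=1.0000 Bond=-194.6620
(1,1): Delta=1.0000 Bond=-194.6620
(2,0): Delta=1.0000 Bond=-239.4342
(2,1): Delta=1.0000 Bond=-239.4342
(2,2): Delta=1.0000 Bond=-239.4342
(3,0): Delta=1.0000 Bond=-294.5041
(3,1): Delta=1.0000 Bond=-294.5041
(3,2): Delta=1.0000 Bond=-294.5041
(3,3): Delta=1.0000 Bond=-294.5041
V0=-30.2617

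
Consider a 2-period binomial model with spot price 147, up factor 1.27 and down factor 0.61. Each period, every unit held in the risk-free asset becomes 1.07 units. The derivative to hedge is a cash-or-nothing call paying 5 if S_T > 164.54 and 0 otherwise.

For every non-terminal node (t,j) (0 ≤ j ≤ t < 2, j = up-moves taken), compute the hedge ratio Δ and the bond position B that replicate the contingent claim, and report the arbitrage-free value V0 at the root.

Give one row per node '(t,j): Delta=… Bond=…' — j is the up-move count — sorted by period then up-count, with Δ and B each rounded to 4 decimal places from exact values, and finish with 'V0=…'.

No-arbitrage ⇒ martingale measure with p* = (R−d)/(u−d) = 0.6970.
At expiry t=2: V(2,0)=0.0000, V(2,1)=0.0000, V(2,2)=5.0000
  t=1,j=0: stock 89.6700 → up 113.8809 (V=0.0000), down 54.6987 (V=0.0000). Price 0.0000; hedge Δ=0.0000, bond B=0.0000.
  t=1,j=1: stock 186.6900 → up 237.0963 (V=5.0000), down 113.8809 (V=0.0000). Price 3.2569; hedge Δ=0.0406, bond B=-4.3189.
  t=0,j=0: stock 147.0000 → up 186.6900 (V=3.2569), down 89.6700 (V=0.0000). Price 2.1214; hedge Δ=0.0336, bond B=-2.8132.
Self-financing check: at every node Δ·S+B equals the discounted successor values.

(0,0): Delta=0.0336 Bond=-2.8132
(1,0): Delta=0.0000 Bond=0.0000
(1,1): Delta=0.0406 Bond=-4.3189
V0=2.1214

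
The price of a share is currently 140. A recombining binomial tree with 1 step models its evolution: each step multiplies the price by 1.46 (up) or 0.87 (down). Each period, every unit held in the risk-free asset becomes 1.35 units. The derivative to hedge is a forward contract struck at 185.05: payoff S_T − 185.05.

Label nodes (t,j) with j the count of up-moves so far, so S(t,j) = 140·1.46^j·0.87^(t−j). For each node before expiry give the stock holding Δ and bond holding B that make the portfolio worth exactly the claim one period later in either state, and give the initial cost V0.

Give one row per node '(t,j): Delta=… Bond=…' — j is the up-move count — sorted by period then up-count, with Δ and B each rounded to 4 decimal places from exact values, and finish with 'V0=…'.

(0,0): Delta=1.0000 Bond=-137.0741
V0=2.9259

No-arbitrage ⇒ martingale measure with p* = (R−d)/(u−d) = 0.8136.
Payoff layer (t=1): V(1,0)=-63.2500, V(1,1)=19.3500
  t=0,j=0: stock 140.0000 → up 204.4000 (V=19.3500), down 121.8000 (V=-63.2500). Price 2.9259; hedge Δ=1.0000, bond B=-137.0741.
Each (Δ,B) replicates both successor values, so the strategy is self-financing and V0 is arbitrage-free.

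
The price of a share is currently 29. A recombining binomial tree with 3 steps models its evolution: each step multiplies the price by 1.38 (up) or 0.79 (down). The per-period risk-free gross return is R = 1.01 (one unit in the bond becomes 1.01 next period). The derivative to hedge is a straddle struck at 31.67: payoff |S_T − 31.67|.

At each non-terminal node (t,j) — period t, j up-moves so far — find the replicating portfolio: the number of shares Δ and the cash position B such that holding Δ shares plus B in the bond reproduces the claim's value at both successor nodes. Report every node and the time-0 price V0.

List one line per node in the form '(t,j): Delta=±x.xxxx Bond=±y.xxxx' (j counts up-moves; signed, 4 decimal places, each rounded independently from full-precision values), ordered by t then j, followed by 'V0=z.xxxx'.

The replicating-portfolio and risk-neutral prices coincide; use p* = (1.01−0.79)/(1.38−0.79) = 0.3729 for the latter.
Payoff layer (t=3): V(3,0)=17.3719, V(3,1)=6.6935, V(3,2)=11.9598, V(3,3)=44.5441
(2,0): S=18.0989. Δ = (V_up−V_dn)/(S_up−S_dn) = (6.6935−17.3719)/(24.9765−14.2981) = -1.0000. V = [p*·6.6935 + (1−p*)·17.3719]/1.01 = 13.2575. B = V − Δ·S = 31.3564.
(2,1): S=31.6158. Δ = (V_up−V_dn)/(S_up−S_dn) = (11.9598−6.6935)/(43.6298−24.9765) = 0.2823. V = [p*·11.9598 + (1−p*)·6.6935]/1.01 = 8.5715. B = V − Δ·S = -0.3544.
(2,2): S=55.2276. Δ = (V_up−V_dn)/(S_up−S_dn) = (44.5441−11.9598)/(76.2141−43.6298) = 1.0000. V = [p*·44.5441 + (1−p*)·11.9598]/1.01 = 23.8712. B = V − Δ·S = -31.3564.
(1,0): S=22.9100. Δ = (V_up−V_dn)/(S_up−S_dn) = (8.5715−13.2575)/(31.6158−18.0989) = -0.3467. V = [p*·8.5715 + (1−p*)·13.2575]/1.01 = 11.3962. B = V − Δ·S = 19.3387.
(1,1): S=40.0200. Δ = (V_up−V_dn)/(S_up−S_dn) = (23.8712−8.5715)/(55.2276−31.6158) = 0.6480. V = [p*·23.8712 + (1−p*)·8.5715]/1.01 = 14.1351. B = V − Δ·S = -11.7965.
(0,0): S=29.0000. Δ = (V_up−V_dn)/(S_up−S_dn) = (14.1351−11.3962)/(40.0200−22.9100) = 0.1601. V = [p*·14.1351 + (1−p*)·11.3962]/1.01 = 12.2946. B = V − Δ·S = 7.6524.
Check: Δ(0,0)·S0 + B(0,0) = 12.2946 = V0.

(0,0): Delta=0.1601 Bond=7.6524
(1,0): Delta=-0.3467 Bond=19.3387
(1,1): Delta=0.6480 Bond=-11.7965
(2,0): Delta=-1.0000 Bond=31.3564
(2,1): Delta=0.2823 Bond=-0.3544
(2,2): Delta=1.0000 Bond=-31.3564
V0=12.2946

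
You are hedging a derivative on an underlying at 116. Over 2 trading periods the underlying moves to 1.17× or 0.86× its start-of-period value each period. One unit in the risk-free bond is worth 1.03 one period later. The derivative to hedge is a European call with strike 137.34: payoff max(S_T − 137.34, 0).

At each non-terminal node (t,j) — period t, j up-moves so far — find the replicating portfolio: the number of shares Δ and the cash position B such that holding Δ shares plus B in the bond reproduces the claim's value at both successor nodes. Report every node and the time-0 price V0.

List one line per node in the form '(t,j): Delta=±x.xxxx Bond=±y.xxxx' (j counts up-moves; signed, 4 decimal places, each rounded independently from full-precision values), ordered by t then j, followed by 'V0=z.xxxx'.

Under the risk-neutral measure, an up-move has probability p* = (R−d)/(u−d) = 0.5484 and values discount at R = 1.03.
Payoff layer (t=2): V(2,0)=0.0000, V(2,1)=0.0000, V(2,2)=21.4524
  t=1,j=0: stock 99.7600 → up 116.7192 (V=0.0000), down 85.7936 (V=0.0000). Price 0.0000; hedge Δ=0.0000, bond B=0.0000.
  t=1,j=1: stock 135.7200 → up 158.7924 (V=21.4524), down 116.7192 (V=0.0000). Price 11.4216; hedge Δ=0.5099, bond B=-57.7797.
  t=0,j=0: stock 116.0000 → up 135.7200 (V=11.4216), down 99.7600 (V=0.0000). Price 6.0810; hedge Δ=0.3176, bond B=-30.7628.
Root portfolio cost Δ·116+B reproduces V0=6.0810.

(0,0): Delta=0.3176 Bond=-30.7628
(1,0): Delta=0.0000 Bond=0.0000
(1,1): Delta=0.5099 Bond=-57.7797
V0=6.0810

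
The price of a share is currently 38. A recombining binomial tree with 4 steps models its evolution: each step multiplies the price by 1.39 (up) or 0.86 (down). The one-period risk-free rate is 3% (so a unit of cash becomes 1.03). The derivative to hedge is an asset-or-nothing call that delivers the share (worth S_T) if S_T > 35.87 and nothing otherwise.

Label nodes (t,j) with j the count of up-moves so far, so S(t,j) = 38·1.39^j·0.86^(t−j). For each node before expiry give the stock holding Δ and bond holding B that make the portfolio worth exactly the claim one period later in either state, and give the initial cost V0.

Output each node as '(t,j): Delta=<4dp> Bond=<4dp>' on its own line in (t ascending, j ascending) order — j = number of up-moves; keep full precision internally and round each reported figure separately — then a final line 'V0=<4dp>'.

Since d<R<u, set p* = (R−d)/(u−d) = 0.3208; price each node as the discounted p*-expectation of its children.
Payoff layer (t=4): V(4,0)=0.0000, V(4,1)=0.0000, V(4,2)=54.3013, V(4,3)=87.7660, V(4,4)=141.8544
Node (3,0) S=24.1701: V=(p*·0.0000+(1−p*)·0.0000)/1.03=0.0000; Δ=(0.0000−0.0000)/(33.5965−20.7863)=0.0000; B=V−Δ·S=0.0000
Node (3,1) S=39.0657: V=(p*·54.3013+(1−p*)·0.0000)/1.03=16.9101; Δ=(54.3013−0.0000)/(54.3013−33.5965)=2.6226; B=V−Δ·S=-85.5452
Node (3,2) S=63.1410: V=(p*·87.7660+(1−p*)·54.3013)/1.03=63.1410; Δ=(87.7660−54.3013)/(87.7660−54.3013)=1.0000; B=V−Δ·S=0.0000
Node (3,3) S=102.0535: V=(p*·141.8544+(1−p*)·87.7660)/1.03=102.0535; Δ=(141.8544−87.7660)/(141.8544−87.7660)=1.0000; B=V−Δ·S=0.0000
Node (2,0) S=28.1048: V=(p*·16.9101+(1−p*)·0.0000)/1.03=5.2660; Δ=(16.9101−0.0000)/(39.0657−24.1701)=1.1352; B=V−Δ·S=-26.6398
Node (2,1) S=45.4252: V=(p*·63.1410+(1−p*)·16.9101)/1.03=30.8144; Δ=(63.1410−16.9101)/(63.1410−39.0657)=1.9203; B=V−Δ·S=-56.4137
Node (2,2) S=73.4198: V=(p*·102.0535+(1−p*)·63.1410)/1.03=73.4198; Δ=(102.0535−63.1410)/(102.0535−63.1410)=1.0000; B=V−Δ·S=0.0000
Node (1,0) S=32.6800: V=(p*·30.8144+(1−p*)·5.2660)/1.03=13.0687; Δ=(30.8144−5.2660)/(45.4252−28.1048)=1.4750; B=V−Δ·S=-35.1359
Node (1,1) S=52.8200: V=(p*·73.4198+(1−p*)·30.8144)/1.03=43.1848; Δ=(73.4198−30.8144)/(73.4198−45.4252)=1.5219; B=V−Δ·S=-37.2027
Node (0,0) S=38.0000: V=(p*·43.1848+(1−p*)·13.0687)/1.03=22.0666; Δ=(43.1848−13.0687)/(52.8200−32.6800)=1.4953; B=V−Δ·S=-34.7561
Root portfolio cost Δ·38+B reproduces V0=22.0666.

(0,0): Delta=1.4953 Bond=-34.7561
(1,0): Delta=1.4750 Bond=-35.1359
(1,1): Delta=1.5219 Bond=-37.2027
(2,0): Delta=1.1352 Bond=-26.6398
(2,1): Delta=1.9203 Bond=-56.4137
(2,2): Delta=1.0000 Bond=0.0000
(3,0): Delta=0.0000 Bond=0.0000
(3,1): Delta=2.6226 Bond=-85.5452
(3,2): Delta=1.0000 Bond=0.0000
(3,3): Delta=1.0000 Bond=0.0000
V0=22.0666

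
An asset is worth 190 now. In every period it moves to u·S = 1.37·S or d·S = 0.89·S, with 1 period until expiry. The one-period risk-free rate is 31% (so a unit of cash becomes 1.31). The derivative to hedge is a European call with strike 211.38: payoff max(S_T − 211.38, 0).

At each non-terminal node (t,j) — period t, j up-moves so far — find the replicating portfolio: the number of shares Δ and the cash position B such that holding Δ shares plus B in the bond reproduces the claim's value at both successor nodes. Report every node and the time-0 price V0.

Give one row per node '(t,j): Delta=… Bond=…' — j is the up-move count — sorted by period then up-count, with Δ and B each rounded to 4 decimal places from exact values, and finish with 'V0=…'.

Under the risk-neutral measure, an up-move has probability p* = (R−d)/(u−d) = 0.8750 and values discount at R = 1.31.
Payoff layer (t=1): V(1,0)=0.0000, V(1,1)=48.9200
(0,0): S=190.0000. Δ = (V_up−V_dn)/(S_up−S_dn) = (48.9200−0.0000)/(260.3000−169.1000) = 0.5364. V = [p*·48.9200 + (1−p*)·0.0000]/1.31 = 32.6756. B = V − Δ·S = -69.2411.
Self-financing check: at every node Δ·S+B equals the discounted successor values.

(0,0): Delta=0.5364 Bond=-69.2411
V0=32.6756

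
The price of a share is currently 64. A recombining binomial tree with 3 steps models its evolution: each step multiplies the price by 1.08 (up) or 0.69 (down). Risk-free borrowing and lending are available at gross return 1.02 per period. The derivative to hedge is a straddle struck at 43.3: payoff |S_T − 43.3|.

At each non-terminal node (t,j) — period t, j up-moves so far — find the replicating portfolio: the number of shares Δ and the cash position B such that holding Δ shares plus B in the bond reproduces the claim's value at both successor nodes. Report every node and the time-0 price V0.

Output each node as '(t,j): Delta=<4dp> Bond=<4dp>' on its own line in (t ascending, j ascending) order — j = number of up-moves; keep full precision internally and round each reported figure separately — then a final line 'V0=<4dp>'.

No-arbitrage ⇒ martingale measure with p* = (R−d)/(u−d) = 0.8462.
At expiry t=3: V(3,0)=22.2754, V(3,1)=10.3920, V(3,2)=8.2082, V(3,3)=37.3216
(2,0): S=30.4704. Δ = (V_up−V_dn)/(S_up−S_dn) = (10.3920−22.2754)/(32.9080−21.0246) = -1.0000. V = [p*·10.3920 + (1−p*)·22.2754]/1.02 = 11.9806. B = V − Δ·S = 42.4510.
(2,1): S=47.6928. Δ = (V_up−V_dn)/(S_up−S_dn) = (8.2082−10.3920)/(51.5082−32.9080) = -0.1174. V = [p*·8.2082 + (1−p*)·10.3920]/1.02 = 8.3767. B = V − Δ·S = 13.9760.
(2,2): S=74.6496. Δ = (V_up−V_dn)/(S_up−S_dn) = (37.3216−8.2082)/(80.6216−51.5082) = 1.0000. V = [p*·37.3216 + (1−p*)·8.2082]/1.02 = 32.1986. B = V − Δ·S = -42.4510.
(1,0): S=44.1600. Δ = (V_up−V_dn)/(S_up−S_dn) = (8.3767−11.9806)/(47.6928−30.4704) = -0.2093. V = [p*·8.3767 + (1−p*)·11.9806]/1.02 = 8.7560. B = V − Δ·S = 17.9968.
(1,1): S=69.1200. Δ = (V_up−V_dn)/(S_up−S_dn) = (32.1986−8.3767)/(74.6496−47.6928) = 0.8837. V = [p*·32.1986 + (1−p*)·8.3767]/1.02 = 27.9742. B = V − Δ·S = -33.1078.
(0,0): S=64.0000. Δ = (V_up−V_dn)/(S_up−S_dn) = (27.9742−8.7560)/(69.1200−44.1600) = 0.7700. V = [p*·27.9742 + (1−p*)·8.7560]/1.02 = 24.5270. B = V − Δ·S = -24.7505.
Each (Δ,B) replicates both successor values, so the strategy is self-financing and V0 is arbitrage-free.

(0,0): Delta=0.7700 Bond=-24.7505
(1,0): Delta=-0.2093 Bond=17.9968
(1,1): Delta=0.8837 Bond=-33.1078
(2,0): Delta=-1.0000 Bond=42.4510
(2,1): Delta=-0.1174 Bond=13.9760
(2,2): Delta=1.0000 Bond=-42.4510
V0=24.5270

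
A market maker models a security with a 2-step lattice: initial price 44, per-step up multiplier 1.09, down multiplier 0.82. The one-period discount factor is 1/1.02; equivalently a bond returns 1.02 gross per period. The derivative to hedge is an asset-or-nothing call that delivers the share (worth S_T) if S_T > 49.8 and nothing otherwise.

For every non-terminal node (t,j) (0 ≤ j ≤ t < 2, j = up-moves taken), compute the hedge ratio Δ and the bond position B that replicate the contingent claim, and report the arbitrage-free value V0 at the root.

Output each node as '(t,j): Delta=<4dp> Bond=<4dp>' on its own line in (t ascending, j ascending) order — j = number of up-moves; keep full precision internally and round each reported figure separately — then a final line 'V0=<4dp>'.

(0,0): Delta=3.1956 Bond=-113.0373
(1,0): Delta=0.0000 Bond=0.0000
(1,1): Delta=4.0370 Bond=-155.6523
V0=27.5701

No-arbitrage ⇒ martingale measure with p* = (R−d)/(u−d) = 0.7407.
Payoff layer (t=2): V(2,0)=0.0000, V(2,1)=0.0000, V(2,2)=52.2764
Node (1,0) S=36.0800: V=(p*·0.0000+(1−p*)·0.0000)/1.02=0.0000; Δ=(0.0000−0.0000)/(39.3272−29.5856)=0.0000; B=V−Δ·S=0.0000
Node (1,1) S=47.9600: V=(p*·52.2764+(1−p*)·0.0000)/1.02=37.9640; Δ=(52.2764−0.0000)/(52.2764−39.3272)=4.0370; B=V−Δ·S=-155.6523
Node (0,0) S=44.0000: V=(p*·37.9640+(1−p*)·0.0000)/1.02=27.5701; Δ=(37.9640−0.0000)/(47.9600−36.0800)=3.1956; B=V−Δ·S=-113.0373
The time-0 hedge costs 27.5701, which is the no-arbitrage price.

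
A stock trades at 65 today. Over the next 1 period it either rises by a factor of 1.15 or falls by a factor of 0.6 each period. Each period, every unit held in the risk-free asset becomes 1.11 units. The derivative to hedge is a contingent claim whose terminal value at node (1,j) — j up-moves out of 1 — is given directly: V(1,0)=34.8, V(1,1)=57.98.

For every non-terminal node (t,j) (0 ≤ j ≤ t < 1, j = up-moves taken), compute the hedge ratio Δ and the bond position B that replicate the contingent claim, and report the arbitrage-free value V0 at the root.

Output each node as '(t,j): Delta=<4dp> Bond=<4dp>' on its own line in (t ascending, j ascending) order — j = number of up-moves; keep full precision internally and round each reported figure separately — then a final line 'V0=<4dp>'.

(0,0): Delta=0.6484 Bond=8.5700
V0=50.7155

Risk-neutral probability p* = (R−d)/(u−d) = (1.11−0.6)/(1.15−0.6) = 0.9273.
Terminal values V(1,·): V(1,0)=34.8000, V(1,1)=57.9800
Node (0,0) S=65.0000: V=(p*·57.9800+(1−p*)·34.8000)/1.11=50.7155; Δ=(57.9800−34.8000)/(74.7500−39.0000)=0.6484; B=V−Δ·S=8.5700
Check: Δ(0,0)·S0 + B(0,0) = 50.7155 = V0.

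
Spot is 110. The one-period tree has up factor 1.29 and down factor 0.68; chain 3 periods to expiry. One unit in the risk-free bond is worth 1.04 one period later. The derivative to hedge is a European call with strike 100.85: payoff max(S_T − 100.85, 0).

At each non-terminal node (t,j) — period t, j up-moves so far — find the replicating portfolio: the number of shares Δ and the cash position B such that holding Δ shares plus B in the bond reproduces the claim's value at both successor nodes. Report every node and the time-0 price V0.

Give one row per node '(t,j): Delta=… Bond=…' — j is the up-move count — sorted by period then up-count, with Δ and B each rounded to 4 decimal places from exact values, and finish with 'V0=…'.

Under the risk-neutral measure, an up-move has probability p* = (R−d)/(u−d) = 0.5902 and values discount at R = 1.04.
Terminal payoffs: V(3,0)=0.0000, V(3,1)=0.0000, V(3,2)=23.6247, V(3,3)=135.2858
Node (2,0) S=50.8640: V=(p*·0.0000+(1−p*)·0.0000)/1.04=0.0000; Δ=(0.0000−0.0000)/(65.6146−34.5875)=0.0000; B=V−Δ·S=0.0000
Node (2,1) S=96.4920: V=(p*·23.6247+(1−p*)·0.0000)/1.04=13.4062; Δ=(23.6247−0.0000)/(124.4747−65.6146)=0.4014; B=V−Δ·S=-25.3228
Node (2,2) S=183.0510: V=(p*·135.2858+(1−p*)·23.6247)/1.04=86.0798; Δ=(135.2858−23.6247)/(236.1358−124.4747)=1.0000; B=V−Δ·S=-96.9712
Node (1,0) S=74.8000: V=(p*·13.4062+(1−p*)·0.0000)/1.04=7.6075; Δ=(13.4062−0.0000)/(96.4920−50.8640)=0.2938; B=V−Δ·S=-14.3698
Node (1,1) S=141.9000: V=(p*·86.0798+(1−p*)·13.4062)/1.04=54.1303; Δ=(86.0798−13.4062)/(183.0510−96.4920)=0.8396; B=V−Δ·S=-65.0068
Node (0,0) S=110.0000: V=(p*·54.1303+(1−p*)·7.6075)/1.04=33.7150; Δ=(54.1303−7.6075)/(141.9000−74.8000)=0.6933; B=V−Δ·S=-42.5519
Each (Δ,B) replicates both successor values, so the strategy is self-financing and V0 is arbitrage-free.

(0,0): Delta=0.6933 Bond=-42.5519
(1,0): Delta=0.2938 Bond=-14.3698
(1,1): Delta=0.8396 Bond=-65.0068
(2,0): Delta=0.0000 Bond=0.0000
(2,1): Delta=0.4014 Bond=-25.3228
(2,2): Delta=1.0000 Bond=-96.9712
V0=33.7150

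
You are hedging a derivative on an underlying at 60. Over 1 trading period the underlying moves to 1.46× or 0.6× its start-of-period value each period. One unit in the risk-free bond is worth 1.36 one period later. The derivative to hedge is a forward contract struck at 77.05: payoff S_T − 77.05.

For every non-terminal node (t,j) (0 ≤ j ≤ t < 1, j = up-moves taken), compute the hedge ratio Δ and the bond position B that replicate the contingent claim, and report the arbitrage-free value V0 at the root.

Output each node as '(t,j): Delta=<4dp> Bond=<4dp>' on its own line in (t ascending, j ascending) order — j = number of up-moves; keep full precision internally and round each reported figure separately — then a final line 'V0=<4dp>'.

(0,0): Delta=1.0000 Bond=-56.6544
V0=3.3456

Since d<R<u, set p* = (R−d)/(u−d) = 0.8837; price each node as the discounted p*-expectation of its children.
Terminal values V(1,·): V(1,0)=-41.0500, V(1,1)=10.5500
(0,0): S=60.0000. Δ = (V_up−V_dn)/(S_up−S_dn) = (10.5500−-41.0500)/(87.6000−36.0000) = 1.0000. V = [p*·10.5500 + (1−p*)·-41.0500]/1.36 = 3.3456. B = V − Δ·S = -56.6544.
Self-financing check: at every node Δ·S+B equals the discounted successor values.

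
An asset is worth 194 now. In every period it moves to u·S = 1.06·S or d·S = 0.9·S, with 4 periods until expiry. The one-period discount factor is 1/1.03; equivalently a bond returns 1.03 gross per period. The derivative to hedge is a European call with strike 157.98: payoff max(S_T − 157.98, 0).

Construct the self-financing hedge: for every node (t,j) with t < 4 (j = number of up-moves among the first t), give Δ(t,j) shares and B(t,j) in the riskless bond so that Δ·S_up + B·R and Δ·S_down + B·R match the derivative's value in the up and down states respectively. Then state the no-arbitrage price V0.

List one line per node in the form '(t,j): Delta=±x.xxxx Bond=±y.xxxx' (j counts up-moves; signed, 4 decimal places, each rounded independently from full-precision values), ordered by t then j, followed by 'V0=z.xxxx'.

(0,0): Delta=0.9752 Bond=-135.3681
(1,0): Delta=0.8902 Bond=-124.5869
(1,1): Delta=0.9919 Bond=-142.8543
(2,0): Delta=0.5830 Bond=-80.0526
(2,1): Delta=0.9504 Bond=-139.4641
(2,2): Delta=1.0000 Bond=-148.9113
(3,0): Delta=0.0000 Bond=0.0000
(3,1): Delta=0.6973 Bond=-101.4821
(3,2): Delta=1.0000 Bond=-153.3786
(3,3): Delta=1.0000 Bond=-153.3786
V0=53.8241

The replicating-portfolio and risk-neutral prices coincide; use p* = (1.03−0.9)/(1.06−0.9) = 0.8125 for the latter.
Payoff layer (t=4): V(4,0)=0.0000, V(4,1)=0.0000, V(4,2)=18.5825, V(4,3)=49.9714, V(4,4)=86.9405
Node (3,0) S=141.4260: V=(p*·0.0000+(1−p*)·0.0000)/1.03=0.0000; Δ=(0.0000−0.0000)/(149.9116−127.2834)=0.0000; B=V−Δ·S=0.0000
Node (3,1) S=166.5684: V=(p*·18.5825+(1−p*)·0.0000)/1.03=14.6585; Δ=(18.5825−0.0000)/(176.5625−149.9116)=0.6973; B=V−Δ·S=-101.4821
Node (3,2) S=196.1806: V=(p*·49.9714+(1−p*)·18.5825)/1.03=42.8019; Δ=(49.9714−18.5825)/(207.9514−176.5625)=1.0000; B=V−Δ·S=-153.3786
Node (3,3) S=231.0571: V=(p*·86.9405+(1−p*)·49.9714)/1.03=77.6785; Δ=(86.9405−49.9714)/(244.9205−207.9514)=1.0000; B=V−Δ·S=-153.3786
Node (2,0) S=157.1400: V=(p*·14.6585+(1−p*)·0.0000)/1.03=11.5632; Δ=(14.6585−0.0000)/(166.5684−141.4260)=0.5830; B=V−Δ·S=-80.0526
Node (2,1) S=185.0760: V=(p*·42.8019+(1−p*)·14.6585)/1.03=36.4321; Δ=(42.8019−14.6585)/(196.1806−166.5684)=0.9504; B=V−Δ·S=-139.4641
Node (2,2) S=217.9784: V=(p*·77.6785+(1−p*)·42.8019)/1.03=69.0671; Δ=(77.6785−42.8019)/(231.0571−196.1806)=1.0000; B=V−Δ·S=-148.9113
Node (1,0) S=174.6000: V=(p*·36.4321+(1−p*)·11.5632)/1.03=30.8438; Δ=(36.4321−11.5632)/(185.0760−157.1400)=0.8902; B=V−Δ·S=-124.5869
Node (1,1) S=205.6400: V=(p*·69.0671+(1−p*)·36.4321)/1.03=61.1146; Δ=(69.0671−36.4321)/(217.9784−185.0760)=0.9919; B=V−Δ·S=-142.8543
Node (0,0) S=194.0000: V=(p*·61.1146+(1−p*)·30.8438)/1.03=53.8241; Δ=(61.1146−30.8438)/(205.6400−174.6000)=0.9752; B=V−Δ·S=-135.3681
Root portfolio cost Δ·194+B reproduces V0=53.8241.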